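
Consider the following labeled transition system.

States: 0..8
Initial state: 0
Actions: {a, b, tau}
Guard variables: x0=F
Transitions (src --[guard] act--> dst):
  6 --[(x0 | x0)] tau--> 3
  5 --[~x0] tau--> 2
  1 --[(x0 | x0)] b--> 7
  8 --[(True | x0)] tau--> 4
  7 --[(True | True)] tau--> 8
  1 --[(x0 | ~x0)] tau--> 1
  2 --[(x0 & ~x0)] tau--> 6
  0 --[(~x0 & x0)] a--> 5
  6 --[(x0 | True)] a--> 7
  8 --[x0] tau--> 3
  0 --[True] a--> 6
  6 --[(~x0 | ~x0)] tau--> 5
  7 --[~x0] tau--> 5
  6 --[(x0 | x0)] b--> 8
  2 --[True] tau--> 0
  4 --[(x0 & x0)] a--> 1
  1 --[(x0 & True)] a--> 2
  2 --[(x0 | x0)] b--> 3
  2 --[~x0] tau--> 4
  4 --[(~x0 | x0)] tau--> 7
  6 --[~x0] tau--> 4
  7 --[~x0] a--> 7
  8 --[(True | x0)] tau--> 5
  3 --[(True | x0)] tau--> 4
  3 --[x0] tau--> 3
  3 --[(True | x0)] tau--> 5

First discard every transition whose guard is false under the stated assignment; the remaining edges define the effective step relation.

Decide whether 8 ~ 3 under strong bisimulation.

Refine partition for ~:
  π0 = {{0,1,2,3,4,5,6,7,8}}
  π1 = {{0},{1,2,3,4,5,8},{6,7}}
  π2 = {{0},{1,3,5,8},{2},{4},{6,7}}
  π3 = {{0},{1},{2},{3,8},{4},{5},{6},{7}}
stable after 4 split(s): 8 block(s)
class of 8: {3,8}; class of 3: {3,8}

Answer: BISIMILAR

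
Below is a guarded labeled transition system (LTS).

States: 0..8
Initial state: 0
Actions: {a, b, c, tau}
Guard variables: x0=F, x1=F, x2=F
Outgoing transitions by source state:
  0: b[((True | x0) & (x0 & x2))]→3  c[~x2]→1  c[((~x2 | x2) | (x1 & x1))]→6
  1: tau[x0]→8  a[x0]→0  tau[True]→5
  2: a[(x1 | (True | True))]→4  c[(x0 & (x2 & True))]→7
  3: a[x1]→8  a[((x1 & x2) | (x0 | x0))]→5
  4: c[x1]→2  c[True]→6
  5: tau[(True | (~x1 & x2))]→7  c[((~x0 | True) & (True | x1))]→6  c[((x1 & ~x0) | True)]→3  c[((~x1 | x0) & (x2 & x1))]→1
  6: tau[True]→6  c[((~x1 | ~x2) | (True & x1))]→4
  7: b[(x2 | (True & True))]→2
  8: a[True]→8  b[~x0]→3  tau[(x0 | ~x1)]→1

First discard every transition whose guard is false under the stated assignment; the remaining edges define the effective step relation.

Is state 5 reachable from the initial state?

Guard filter leaves 14 enabled edge(s).
depth 0: {0}
depth 1: {1,6}  cumulative {0,1,6}
depth 2: {4,5}  cumulative {0,1,4,5,6}
depth 3: {3,7}  cumulative {0,1,3,4,5,6,7}
depth 4: {2}  cumulative {0,1,2,3,4,5,6,7}
Reachable = {0,1,2,3,4,5,6,7}
trace reaching 5: c·tau

Answer: REACHABLE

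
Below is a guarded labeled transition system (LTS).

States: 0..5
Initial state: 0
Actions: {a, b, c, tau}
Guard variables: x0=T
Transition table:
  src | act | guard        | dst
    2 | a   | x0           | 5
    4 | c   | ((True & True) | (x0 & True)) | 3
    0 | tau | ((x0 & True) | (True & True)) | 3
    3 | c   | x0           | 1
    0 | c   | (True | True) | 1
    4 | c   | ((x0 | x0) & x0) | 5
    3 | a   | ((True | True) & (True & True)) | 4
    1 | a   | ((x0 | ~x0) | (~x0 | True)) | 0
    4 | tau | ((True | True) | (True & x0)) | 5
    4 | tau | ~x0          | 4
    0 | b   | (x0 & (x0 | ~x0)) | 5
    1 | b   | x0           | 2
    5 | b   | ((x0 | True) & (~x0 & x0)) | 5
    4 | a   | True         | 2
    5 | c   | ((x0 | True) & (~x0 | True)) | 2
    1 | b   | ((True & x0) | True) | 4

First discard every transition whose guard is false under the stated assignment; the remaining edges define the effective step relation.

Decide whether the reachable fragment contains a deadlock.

Reach set: {0,1,2,3,4,5}
  0: b→5  c→1  tau→3  [3 out]
  1: a→0  b→2  b→4  [3 out]
  2: a→5  [1 out]
  3: a→4  c→1  [2 out]
  4: a→2  c→3  c→5  tau→5  [4 out]
  5: c→2  [1 out]

Answer: DEADLOCK-FREE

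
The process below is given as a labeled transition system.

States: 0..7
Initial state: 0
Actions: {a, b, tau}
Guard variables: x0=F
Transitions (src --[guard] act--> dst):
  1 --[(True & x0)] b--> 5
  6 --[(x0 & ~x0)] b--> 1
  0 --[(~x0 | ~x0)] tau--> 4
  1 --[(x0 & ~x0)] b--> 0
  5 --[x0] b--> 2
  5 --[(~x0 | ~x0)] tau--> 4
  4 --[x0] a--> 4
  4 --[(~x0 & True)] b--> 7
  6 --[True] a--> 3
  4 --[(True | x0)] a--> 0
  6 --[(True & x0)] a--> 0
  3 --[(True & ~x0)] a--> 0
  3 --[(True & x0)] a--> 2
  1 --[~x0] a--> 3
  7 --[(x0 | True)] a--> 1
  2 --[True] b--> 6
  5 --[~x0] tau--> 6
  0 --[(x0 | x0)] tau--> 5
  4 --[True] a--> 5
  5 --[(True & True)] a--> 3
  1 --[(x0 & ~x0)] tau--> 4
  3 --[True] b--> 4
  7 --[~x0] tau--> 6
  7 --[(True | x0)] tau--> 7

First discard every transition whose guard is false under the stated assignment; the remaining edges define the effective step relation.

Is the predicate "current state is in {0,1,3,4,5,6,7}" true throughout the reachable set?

Inv-set: {0,1,3,4,5,6,7}
Reach set: {0,1,3,4,5,6,7}
  0: ok
  1: ok
  3: ok
  4: ok
  5: ok
  6: ok
  7: ok

Answer: INVARIANT HOLDS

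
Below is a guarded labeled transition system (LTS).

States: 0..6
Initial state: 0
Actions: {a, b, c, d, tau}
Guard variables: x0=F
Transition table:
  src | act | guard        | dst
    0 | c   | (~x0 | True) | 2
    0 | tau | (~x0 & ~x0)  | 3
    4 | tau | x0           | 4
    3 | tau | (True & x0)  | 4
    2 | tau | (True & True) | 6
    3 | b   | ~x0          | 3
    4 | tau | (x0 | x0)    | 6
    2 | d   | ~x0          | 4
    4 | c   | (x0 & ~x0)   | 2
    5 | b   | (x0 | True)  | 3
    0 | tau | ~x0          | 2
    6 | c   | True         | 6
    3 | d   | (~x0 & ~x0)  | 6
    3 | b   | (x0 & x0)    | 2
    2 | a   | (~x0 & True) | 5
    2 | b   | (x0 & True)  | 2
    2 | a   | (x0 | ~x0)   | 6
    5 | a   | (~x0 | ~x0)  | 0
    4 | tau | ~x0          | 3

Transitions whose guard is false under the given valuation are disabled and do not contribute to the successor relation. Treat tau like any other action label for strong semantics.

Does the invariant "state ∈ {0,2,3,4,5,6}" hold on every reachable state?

Allowed set {0,2,3,4,5,6}
Reach set: {0,2,3,4,5,6}
  0: ✓
  2: ✓
  3: ✓
  4: ✓
  5: ✓
  6: ✓

Answer: INVARIANT HOLDS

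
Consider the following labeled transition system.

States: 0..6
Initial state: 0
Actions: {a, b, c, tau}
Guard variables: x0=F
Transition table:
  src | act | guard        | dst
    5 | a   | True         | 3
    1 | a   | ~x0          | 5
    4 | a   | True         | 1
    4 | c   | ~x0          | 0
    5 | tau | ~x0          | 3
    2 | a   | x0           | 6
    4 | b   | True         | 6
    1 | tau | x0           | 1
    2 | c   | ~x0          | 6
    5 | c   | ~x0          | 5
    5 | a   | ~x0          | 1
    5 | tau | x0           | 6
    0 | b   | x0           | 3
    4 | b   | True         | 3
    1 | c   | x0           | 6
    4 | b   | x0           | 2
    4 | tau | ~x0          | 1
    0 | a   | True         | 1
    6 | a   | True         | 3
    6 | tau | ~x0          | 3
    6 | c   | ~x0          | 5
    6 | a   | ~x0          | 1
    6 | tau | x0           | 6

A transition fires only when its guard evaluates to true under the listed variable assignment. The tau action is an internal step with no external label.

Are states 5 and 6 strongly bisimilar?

Compute ~ classes (split until stable):
  P[0] = {{0,1,2,3,4,5,6}}
  P[1] = {{0,1},{2},{3},{4},{5,6}}
  P[2] = {{0},{1},{2},{3},{4},{5,6}}
Fixed point at round 3; 6 class(es).
5∈{5,6}, 6∈{5,6}

Answer: BISIMILAR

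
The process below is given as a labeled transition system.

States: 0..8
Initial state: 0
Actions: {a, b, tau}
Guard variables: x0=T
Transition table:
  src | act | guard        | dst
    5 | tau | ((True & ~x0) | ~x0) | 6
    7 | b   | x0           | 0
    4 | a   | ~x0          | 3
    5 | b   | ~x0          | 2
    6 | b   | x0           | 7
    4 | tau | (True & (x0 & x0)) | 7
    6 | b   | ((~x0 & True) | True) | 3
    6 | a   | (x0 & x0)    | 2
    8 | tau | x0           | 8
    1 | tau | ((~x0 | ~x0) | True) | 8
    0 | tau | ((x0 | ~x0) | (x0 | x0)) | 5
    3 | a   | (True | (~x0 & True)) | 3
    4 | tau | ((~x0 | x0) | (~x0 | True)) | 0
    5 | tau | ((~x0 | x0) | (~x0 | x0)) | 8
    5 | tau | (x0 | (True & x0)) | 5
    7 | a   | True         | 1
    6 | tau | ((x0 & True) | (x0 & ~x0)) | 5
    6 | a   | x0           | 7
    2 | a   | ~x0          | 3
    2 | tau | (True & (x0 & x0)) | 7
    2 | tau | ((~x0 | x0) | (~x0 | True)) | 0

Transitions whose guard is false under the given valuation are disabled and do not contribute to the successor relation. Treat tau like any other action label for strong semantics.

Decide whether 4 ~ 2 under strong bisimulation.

Refine partition for ~:
  π0 = {{0,1,2,3,4,5,6,7,8}}
  π1 = {{0,1,2,4,5,8},{3},{6},{7}}
  π2 = {{0,1,5,8},{2,4},{3},{6},{7}}
Fixed point at round 3; 5 class(es).
4∈{2,4}, 2∈{2,4}

Answer: BISIMILAR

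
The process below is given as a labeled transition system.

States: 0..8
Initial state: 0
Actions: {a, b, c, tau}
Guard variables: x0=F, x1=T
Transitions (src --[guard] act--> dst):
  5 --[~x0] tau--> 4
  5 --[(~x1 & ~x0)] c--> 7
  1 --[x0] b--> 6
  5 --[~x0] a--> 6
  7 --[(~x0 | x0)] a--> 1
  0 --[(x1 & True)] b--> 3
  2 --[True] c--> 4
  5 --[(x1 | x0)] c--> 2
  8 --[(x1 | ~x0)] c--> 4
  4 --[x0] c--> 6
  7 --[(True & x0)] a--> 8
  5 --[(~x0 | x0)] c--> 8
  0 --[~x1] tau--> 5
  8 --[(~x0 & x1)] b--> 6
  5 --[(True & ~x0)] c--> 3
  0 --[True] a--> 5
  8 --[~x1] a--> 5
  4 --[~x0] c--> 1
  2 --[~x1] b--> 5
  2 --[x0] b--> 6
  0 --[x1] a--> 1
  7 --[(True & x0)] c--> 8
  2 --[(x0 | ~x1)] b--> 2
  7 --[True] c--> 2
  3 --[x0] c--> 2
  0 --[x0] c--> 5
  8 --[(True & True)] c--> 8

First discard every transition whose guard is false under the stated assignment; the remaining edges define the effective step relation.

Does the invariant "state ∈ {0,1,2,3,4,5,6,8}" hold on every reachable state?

Answer: INVARIANT HOLDS

Analysis:
Allowed set {0,1,2,3,4,5,6,8}
R = {0,1,2,3,4,5,6,8}
  0: ✓
  1: ✓
  2: ✓
  3: ✓
  4: ✓
  5: ✓
  6: ✓
  8: ✓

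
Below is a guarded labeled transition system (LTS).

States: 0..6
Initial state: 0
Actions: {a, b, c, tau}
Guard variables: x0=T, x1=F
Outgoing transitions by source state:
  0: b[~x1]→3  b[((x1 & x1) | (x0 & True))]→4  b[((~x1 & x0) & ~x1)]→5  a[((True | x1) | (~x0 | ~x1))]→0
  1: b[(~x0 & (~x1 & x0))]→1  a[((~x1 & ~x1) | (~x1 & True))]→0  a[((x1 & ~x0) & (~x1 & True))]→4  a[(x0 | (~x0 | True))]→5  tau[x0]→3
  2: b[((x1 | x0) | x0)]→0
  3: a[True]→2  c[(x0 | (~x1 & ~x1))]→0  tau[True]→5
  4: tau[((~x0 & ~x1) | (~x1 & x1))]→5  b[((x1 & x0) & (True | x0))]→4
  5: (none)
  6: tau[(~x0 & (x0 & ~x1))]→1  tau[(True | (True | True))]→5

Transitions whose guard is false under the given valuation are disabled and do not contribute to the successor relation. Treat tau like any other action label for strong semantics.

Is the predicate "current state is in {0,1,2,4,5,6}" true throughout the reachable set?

Answer: INVARIANT VIOLATED at state 3

Working:
Safe = {0,1,2,4,5,6}
Reach set: {0,2,3,4,5}
  0: ✓
  2: ✓
  3: ✗ unsafe
  4: ✓
  5: ✓
witness against invariant: b → 3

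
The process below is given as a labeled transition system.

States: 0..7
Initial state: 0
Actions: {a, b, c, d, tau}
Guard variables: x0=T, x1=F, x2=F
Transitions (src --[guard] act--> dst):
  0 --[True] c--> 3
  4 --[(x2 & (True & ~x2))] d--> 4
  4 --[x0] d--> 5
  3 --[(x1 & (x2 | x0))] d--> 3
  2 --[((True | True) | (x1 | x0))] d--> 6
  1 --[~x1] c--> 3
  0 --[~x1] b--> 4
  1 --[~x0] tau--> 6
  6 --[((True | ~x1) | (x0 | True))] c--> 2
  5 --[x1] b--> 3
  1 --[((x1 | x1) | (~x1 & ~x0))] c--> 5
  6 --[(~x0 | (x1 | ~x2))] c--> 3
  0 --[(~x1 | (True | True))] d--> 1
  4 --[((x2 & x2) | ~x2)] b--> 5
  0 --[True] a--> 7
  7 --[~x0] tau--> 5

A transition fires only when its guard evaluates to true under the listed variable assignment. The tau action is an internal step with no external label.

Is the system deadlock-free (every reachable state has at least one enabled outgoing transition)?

Reachable = {0,1,3,4,5,7}
  0: a→7  b→4  c→3  d→1  [4 exit(s)]
  1: c→3  [1 exit(s)]
  3: ∅  [no exit]
  4: b→5  d→5  [2 exit(s)]
  5: ∅  [no exit]
  7: ∅  [no exit]
Path to 3: c

Answer: DEADLOCK at state 3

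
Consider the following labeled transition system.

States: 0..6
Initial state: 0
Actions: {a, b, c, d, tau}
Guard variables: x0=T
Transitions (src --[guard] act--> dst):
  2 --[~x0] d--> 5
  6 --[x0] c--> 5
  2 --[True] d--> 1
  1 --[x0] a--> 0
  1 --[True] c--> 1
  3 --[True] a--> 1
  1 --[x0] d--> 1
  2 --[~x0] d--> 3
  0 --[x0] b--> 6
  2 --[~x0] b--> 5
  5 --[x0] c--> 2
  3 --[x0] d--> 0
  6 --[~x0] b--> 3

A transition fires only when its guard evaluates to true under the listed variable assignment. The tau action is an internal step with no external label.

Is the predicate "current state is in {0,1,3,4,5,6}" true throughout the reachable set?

Safe = {0,1,3,4,5,6}
Reach set: {0,1,2,5,6}
  0: ✓
  1: ✓
  2: ✗ unsafe
  5: ✓
  6: ✓
reach 2 via b·c·c — violates

Answer: INVARIANT VIOLATED at state 2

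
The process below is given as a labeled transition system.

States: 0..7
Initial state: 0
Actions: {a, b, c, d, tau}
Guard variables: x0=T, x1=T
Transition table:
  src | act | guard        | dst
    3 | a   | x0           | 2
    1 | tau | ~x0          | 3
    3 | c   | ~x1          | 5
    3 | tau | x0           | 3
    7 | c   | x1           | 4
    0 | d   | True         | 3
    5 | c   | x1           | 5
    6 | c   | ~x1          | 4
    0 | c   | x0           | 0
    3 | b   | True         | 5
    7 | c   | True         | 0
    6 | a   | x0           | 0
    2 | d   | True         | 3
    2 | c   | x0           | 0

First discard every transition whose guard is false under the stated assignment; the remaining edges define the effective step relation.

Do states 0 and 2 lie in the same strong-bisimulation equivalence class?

Answer: BISIMILAR

Trace:
Bisimulation quotient by refinement:
  π0 = {{0,1,2,3,4,5,6,7}}
  π1 = {{0,2},{1,4},{3},{5,7},{6}}
  π2 = {{0,2},{1,4},{3},{5},{6},{7}}
stable after 3 split(s): 6 block(s)
class of 0: {0,2}; class of 2: {0,2}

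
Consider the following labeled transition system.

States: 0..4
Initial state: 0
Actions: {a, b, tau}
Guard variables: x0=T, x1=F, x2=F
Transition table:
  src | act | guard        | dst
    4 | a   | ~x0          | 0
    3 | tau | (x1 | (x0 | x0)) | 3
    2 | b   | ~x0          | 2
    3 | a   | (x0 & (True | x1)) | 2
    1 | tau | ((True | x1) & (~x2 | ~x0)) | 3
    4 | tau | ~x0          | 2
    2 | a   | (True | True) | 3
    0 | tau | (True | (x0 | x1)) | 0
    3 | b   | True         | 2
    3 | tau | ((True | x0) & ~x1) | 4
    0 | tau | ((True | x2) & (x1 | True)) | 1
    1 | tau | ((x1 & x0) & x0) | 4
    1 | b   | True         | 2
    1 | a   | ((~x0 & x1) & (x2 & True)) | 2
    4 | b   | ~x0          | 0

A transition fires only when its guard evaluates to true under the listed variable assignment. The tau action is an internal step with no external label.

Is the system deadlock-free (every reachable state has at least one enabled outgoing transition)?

R = {0,1,2,3,4}
  0: tau→0  tau→1  [2 out]
  1: b→2  tau→3  [2 out]
  2: a→3  [1 out]
  3: a→2  b→2  tau→3  tau→4  [4 out]
  4: ∅  [deadlock]
witness 4: tau·tau·tau

Answer: DEADLOCK at state 4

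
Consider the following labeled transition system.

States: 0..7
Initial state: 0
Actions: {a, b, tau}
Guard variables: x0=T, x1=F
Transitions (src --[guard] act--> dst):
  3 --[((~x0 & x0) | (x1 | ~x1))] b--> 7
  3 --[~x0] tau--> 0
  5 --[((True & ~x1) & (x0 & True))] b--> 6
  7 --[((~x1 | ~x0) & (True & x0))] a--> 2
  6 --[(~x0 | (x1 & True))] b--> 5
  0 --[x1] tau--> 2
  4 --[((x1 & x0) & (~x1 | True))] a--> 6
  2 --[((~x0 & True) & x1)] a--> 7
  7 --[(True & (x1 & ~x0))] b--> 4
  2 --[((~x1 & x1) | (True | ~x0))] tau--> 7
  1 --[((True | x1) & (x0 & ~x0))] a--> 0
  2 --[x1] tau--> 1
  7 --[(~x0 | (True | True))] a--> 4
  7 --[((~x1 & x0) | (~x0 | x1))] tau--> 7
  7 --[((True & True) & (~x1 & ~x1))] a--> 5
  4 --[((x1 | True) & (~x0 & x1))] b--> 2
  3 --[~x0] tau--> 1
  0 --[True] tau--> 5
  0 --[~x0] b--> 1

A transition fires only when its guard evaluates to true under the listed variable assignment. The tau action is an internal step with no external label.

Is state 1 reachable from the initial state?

Answer: UNREACHABLE

Analysis:
Guard filter leaves 8 enabled edge(s).
depth 0: {0}
depth 1: {5}  cumulative {0,5}
depth 2: {6}  cumulative {0,5,6}
R = {0,5,6}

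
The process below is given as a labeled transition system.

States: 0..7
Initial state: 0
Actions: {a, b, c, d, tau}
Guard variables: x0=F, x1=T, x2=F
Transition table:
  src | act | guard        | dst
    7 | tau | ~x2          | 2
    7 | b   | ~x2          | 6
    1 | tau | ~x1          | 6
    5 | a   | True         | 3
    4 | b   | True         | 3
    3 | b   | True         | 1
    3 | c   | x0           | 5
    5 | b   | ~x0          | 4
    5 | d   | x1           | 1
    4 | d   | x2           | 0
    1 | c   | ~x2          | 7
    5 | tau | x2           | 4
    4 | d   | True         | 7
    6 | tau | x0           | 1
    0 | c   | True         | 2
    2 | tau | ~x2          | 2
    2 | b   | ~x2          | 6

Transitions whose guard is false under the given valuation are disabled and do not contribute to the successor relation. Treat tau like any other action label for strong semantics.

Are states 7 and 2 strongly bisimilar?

Answer: BISIMILAR

Trace:
Compute ~ classes (split until stable):
  π0 = {{0,1,2,3,4,5,6,7}}
  π1 = {{0,1},{2,7},{3},{4},{5},{6}}
6 equivalence class(es) (converged in 2)
[7]={2,7}  [2]={2,7}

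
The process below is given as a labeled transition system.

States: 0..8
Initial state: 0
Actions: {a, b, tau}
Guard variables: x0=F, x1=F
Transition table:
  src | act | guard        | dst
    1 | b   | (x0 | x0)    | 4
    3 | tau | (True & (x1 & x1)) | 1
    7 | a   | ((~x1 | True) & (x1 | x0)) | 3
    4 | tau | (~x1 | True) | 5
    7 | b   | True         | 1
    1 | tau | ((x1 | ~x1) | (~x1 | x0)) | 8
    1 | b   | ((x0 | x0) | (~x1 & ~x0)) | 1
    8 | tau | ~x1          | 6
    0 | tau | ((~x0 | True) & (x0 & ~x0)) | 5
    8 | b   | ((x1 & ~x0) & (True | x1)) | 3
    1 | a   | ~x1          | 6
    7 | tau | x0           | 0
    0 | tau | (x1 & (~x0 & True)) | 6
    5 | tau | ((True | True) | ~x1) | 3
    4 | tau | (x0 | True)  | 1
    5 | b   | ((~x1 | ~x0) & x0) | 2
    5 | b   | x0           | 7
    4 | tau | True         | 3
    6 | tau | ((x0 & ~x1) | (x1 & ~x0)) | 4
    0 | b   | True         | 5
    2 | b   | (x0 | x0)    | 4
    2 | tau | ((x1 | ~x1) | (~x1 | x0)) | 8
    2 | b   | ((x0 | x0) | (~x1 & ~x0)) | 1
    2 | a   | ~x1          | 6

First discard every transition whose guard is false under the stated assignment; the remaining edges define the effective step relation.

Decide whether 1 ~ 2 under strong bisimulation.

Answer: BISIMILAR

Analysis:
Refine partition for ~:
  P[0] = {{0,1,2,3,4,5,6,7,8}}
  P[1] = {{0,7},{1,2},{3,6},{4,5,8}}
  P[2] = {{0},{1,2},{3,6},{4},{5,8},{7}}
Fixed point at round 3; 6 class(es).
[1]={1,2}  [2]={1,2}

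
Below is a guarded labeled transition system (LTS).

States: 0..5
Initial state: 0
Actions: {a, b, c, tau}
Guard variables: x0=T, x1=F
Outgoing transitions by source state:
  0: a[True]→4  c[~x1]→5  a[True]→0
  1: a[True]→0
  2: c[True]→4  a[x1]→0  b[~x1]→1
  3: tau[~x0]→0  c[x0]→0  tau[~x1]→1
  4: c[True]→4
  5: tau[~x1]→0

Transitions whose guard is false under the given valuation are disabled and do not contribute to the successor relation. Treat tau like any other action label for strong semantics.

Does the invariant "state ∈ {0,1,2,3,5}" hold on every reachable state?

Answer: INVARIANT VIOLATED at state 4

Analysis:
Allowed set {0,1,2,3,5}
R = {0,4,5}
  0: ok
  4: VIOLATES
  5: ok
witness against invariant: a → 4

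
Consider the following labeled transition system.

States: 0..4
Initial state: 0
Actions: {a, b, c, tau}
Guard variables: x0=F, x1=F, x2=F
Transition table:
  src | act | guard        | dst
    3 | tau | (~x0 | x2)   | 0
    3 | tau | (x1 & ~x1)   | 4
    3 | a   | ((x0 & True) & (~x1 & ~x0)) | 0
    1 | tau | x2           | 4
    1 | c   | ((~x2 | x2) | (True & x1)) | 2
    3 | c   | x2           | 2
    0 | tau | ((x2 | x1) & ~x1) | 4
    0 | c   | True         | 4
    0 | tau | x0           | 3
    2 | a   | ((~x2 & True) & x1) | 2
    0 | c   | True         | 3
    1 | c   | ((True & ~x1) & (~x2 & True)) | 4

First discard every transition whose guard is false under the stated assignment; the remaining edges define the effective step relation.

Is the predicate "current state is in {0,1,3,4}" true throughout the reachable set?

Safe = {0,1,3,4}
R = {0,3,4}
  0: safe
  3: safe
  4: safe

Answer: INVARIANT HOLDS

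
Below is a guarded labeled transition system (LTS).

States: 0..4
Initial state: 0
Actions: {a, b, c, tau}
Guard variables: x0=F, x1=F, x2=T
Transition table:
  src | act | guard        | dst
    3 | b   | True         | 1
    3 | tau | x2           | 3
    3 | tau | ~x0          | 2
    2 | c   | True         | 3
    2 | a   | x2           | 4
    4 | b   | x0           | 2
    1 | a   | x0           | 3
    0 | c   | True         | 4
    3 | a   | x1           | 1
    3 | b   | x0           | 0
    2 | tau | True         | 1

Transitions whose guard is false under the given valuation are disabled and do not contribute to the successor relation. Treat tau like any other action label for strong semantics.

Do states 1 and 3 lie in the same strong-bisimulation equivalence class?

Bisimulation quotient by refinement:
  round 0: {{0,1,2,3,4}}
  round 1: {{0},{1,4},{2},{3}}
stable after 2 split(s): 4 block(s)
class of 1: {1,4}; class of 3: {3}

Answer: NOT BISIMILAR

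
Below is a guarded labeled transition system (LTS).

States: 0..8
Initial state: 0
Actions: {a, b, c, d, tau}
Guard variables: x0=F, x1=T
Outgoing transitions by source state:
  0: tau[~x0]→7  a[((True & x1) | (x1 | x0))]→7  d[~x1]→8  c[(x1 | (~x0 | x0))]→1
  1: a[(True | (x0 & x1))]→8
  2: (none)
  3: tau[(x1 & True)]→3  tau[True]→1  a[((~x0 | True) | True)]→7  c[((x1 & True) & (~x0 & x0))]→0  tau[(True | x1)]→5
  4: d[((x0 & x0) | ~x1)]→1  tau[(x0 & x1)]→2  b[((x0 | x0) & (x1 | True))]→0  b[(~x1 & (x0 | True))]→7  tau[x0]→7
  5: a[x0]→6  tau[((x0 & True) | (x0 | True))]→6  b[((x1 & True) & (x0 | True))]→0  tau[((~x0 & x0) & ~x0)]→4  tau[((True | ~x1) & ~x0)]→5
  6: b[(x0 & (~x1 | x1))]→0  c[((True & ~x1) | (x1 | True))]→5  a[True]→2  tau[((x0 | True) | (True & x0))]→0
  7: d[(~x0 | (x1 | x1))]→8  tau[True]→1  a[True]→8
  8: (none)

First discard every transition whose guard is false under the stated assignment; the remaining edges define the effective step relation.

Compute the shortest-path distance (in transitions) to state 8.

Layered search for 8:
  depth 0: {0}
  depth 1: {1,7}
  depth 2: {8}
depth(8)=2, e.g. a·a

Answer: 2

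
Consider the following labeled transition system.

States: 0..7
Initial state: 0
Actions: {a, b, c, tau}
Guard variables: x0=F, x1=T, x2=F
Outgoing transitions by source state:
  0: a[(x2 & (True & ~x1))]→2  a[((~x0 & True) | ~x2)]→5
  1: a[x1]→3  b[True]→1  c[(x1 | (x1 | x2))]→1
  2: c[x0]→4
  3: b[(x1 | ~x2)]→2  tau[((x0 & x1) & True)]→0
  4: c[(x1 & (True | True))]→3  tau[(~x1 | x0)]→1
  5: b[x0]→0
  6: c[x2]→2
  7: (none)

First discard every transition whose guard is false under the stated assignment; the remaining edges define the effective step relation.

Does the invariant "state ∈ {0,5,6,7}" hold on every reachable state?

Answer: INVARIANT HOLDS

Working:
Safe = {0,5,6,7}
R = {0,5}
  0: safe
  5: safe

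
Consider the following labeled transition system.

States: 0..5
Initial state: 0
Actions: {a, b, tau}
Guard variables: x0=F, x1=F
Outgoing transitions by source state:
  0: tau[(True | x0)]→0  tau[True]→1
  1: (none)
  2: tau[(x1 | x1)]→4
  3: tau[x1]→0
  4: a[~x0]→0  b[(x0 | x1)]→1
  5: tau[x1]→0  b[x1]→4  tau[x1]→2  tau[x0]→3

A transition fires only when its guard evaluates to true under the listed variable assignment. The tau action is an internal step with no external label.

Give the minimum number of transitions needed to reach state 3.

Answer: UNREACHABLE

Trace:
Layered search for 3:
  L0 = {0}
  L1 = {1}
3 never appears.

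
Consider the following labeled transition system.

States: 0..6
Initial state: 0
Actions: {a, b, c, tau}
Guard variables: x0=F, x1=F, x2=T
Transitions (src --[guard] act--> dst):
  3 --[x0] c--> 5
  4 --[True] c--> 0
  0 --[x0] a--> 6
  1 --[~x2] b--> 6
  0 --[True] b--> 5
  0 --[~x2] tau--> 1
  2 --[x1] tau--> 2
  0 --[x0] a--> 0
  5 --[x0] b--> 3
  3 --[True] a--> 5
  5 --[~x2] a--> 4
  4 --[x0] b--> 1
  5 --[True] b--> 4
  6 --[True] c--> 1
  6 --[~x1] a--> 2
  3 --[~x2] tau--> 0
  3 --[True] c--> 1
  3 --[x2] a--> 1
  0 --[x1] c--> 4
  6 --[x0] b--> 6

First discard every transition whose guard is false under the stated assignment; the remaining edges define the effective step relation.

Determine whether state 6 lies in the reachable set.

Answer: UNREACHABLE

Working:
8 transition(s) survive guard evaluation.
L0 = {0}
L1 = {5}  total {0,5}
L2 = {4}  total {0,4,5}
Reach set: {0,4,5}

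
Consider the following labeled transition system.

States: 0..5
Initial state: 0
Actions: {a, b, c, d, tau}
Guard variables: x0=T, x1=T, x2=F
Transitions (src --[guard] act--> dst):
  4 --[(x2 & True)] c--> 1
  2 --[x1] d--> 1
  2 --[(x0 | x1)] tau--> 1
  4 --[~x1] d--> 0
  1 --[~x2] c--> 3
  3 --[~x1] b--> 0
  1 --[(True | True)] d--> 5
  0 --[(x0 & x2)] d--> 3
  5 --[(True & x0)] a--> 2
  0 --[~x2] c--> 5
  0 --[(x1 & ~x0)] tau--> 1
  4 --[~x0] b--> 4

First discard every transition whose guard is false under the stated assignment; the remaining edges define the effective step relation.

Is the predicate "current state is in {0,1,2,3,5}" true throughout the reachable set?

Answer: INVARIANT HOLDS

Trace:
Safe = {0,1,2,3,5}
Reachable = {0,1,2,3,5}
  0: ok
  1: ok
  2: ok
  3: ok
  5: ok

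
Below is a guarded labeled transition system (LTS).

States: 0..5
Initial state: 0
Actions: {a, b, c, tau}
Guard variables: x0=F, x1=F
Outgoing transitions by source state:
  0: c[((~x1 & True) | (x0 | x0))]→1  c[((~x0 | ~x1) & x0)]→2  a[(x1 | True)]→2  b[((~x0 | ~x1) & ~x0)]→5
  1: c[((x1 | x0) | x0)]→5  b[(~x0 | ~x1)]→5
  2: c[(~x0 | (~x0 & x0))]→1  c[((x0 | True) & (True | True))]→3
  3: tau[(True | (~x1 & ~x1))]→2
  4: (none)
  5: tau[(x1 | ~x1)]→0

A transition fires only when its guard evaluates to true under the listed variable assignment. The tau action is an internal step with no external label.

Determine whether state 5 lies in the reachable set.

Answer: REACHABLE

Analysis:
After dropping false guards: 8 live edges.
Layer 0: {0}
Layer 1: {1,2,5}  total {0,1,2,5}
Layer 2: {3}  total {0,1,2,3,5}
R = {0,1,2,3,5}
Path to 5: b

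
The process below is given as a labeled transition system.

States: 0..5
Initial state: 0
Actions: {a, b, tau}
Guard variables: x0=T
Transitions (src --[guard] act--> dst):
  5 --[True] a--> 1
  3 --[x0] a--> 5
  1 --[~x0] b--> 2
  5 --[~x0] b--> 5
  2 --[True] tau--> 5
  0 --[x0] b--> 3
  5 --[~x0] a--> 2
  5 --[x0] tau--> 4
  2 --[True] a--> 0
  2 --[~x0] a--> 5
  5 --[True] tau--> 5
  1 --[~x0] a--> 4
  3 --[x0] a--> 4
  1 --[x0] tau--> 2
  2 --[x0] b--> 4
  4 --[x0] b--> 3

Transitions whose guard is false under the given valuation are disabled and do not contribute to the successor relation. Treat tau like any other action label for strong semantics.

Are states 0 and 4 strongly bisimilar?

Answer: BISIMILAR

Trace:
Bisimulation quotient by refinement:
  P[0] = {{0,1,2,3,4,5}}
  P[1] = {{0,4},{1},{2},{3},{5}}
stable after 2 split(s): 5 block(s)
class of 0: {0,4}; class of 4: {0,4}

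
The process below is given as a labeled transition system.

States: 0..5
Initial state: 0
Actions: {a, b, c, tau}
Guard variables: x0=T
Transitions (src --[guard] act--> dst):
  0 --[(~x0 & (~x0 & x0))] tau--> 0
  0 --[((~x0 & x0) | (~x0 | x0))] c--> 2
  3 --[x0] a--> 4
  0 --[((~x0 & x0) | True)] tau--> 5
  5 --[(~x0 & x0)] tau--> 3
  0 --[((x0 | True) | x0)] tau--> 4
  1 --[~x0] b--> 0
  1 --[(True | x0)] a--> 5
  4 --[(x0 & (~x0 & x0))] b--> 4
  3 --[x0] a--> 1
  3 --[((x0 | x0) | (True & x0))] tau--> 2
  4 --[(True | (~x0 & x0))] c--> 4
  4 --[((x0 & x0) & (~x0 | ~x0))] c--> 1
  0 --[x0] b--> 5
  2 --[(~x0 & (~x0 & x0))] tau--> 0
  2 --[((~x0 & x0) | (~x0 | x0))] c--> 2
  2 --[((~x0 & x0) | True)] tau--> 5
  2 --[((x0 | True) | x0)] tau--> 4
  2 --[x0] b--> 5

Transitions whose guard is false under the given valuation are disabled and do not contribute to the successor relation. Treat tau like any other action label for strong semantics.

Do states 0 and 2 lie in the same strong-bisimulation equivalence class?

Bisimulation quotient by refinement:
  round 0: {{0,1,2,3,4,5}}
  round 1: {{0,2},{1},{3},{4},{5}}
stable after 2 split(s): 5 block(s)
0∈{0,2}, 2∈{0,2}

Answer: BISIMILAR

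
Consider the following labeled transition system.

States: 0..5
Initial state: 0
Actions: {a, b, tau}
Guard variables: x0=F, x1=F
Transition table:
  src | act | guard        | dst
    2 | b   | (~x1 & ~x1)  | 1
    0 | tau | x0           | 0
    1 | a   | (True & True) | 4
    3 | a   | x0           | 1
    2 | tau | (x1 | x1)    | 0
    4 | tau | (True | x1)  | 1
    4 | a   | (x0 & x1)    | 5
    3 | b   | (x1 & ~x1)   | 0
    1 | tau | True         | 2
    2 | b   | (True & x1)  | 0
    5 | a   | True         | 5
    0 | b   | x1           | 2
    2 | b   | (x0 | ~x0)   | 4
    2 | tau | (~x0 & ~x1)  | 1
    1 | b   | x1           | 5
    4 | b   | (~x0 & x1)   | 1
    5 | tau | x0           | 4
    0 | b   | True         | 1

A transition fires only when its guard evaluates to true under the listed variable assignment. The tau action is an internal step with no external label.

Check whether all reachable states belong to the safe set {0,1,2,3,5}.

Inv-set: {0,1,2,3,5}
R = {0,1,2,4}
  0: ok
  1: ok
  2: ok
  4: outside
witness against invariant: b·a → 4

Answer: INVARIANT VIOLATED at state 4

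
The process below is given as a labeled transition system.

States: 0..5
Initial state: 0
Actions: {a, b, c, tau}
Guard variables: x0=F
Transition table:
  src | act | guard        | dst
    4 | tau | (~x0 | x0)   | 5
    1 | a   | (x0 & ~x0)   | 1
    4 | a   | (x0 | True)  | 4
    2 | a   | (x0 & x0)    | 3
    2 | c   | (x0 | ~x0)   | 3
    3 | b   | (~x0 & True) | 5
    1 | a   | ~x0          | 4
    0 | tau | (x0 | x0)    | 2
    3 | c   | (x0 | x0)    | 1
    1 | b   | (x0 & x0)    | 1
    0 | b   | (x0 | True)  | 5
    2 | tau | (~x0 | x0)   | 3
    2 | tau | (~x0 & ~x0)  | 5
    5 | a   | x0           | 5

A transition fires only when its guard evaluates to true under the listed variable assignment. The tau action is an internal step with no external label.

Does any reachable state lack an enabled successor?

Answer: DEADLOCK at state 5

Trace:
R = {0,5}
  0: b→5  [deg 1]
  5: ∅  [deadlock]
trace reaching 5: b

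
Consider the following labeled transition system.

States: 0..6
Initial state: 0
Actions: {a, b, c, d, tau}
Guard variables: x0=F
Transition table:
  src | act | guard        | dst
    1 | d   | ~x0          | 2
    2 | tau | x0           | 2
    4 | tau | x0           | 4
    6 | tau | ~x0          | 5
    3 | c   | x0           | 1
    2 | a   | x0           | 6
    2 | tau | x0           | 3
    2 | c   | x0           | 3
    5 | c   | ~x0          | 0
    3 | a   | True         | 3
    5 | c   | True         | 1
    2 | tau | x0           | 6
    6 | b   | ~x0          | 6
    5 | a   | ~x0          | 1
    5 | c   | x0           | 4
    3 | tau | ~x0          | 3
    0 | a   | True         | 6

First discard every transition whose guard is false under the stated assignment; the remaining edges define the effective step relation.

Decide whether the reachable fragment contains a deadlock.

R = {0,1,2,5,6}
  0: a→6  [deg 1]
  1: d→2  [deg 1]
  2: ∅  [no exit]
  5: a→1  c→0  c→1  [deg 3]
  6: b→6  tau→5  [deg 2]
trace reaching 2: a·tau·c·d

Answer: DEADLOCK at state 2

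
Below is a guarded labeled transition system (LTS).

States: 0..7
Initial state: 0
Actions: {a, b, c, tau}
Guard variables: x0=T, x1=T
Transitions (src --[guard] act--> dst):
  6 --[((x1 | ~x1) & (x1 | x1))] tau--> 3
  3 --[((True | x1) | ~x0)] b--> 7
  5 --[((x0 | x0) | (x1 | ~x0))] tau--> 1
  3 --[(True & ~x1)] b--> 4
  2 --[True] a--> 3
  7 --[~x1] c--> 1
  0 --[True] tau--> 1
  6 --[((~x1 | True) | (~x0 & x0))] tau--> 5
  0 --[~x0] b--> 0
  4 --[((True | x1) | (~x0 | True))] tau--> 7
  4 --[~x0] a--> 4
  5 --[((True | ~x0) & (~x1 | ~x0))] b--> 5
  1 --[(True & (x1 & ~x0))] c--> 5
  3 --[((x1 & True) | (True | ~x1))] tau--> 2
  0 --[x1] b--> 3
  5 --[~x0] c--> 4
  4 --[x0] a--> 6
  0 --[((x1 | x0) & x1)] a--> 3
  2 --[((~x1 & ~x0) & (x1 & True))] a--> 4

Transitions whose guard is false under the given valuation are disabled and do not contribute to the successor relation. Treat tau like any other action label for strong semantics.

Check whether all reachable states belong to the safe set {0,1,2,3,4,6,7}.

Inv-set: {0,1,2,3,4,6,7}
R = {0,1,2,3,7}
  0: safe
  1: safe
  2: safe
  3: safe
  7: safe

Answer: INVARIANT HOLDS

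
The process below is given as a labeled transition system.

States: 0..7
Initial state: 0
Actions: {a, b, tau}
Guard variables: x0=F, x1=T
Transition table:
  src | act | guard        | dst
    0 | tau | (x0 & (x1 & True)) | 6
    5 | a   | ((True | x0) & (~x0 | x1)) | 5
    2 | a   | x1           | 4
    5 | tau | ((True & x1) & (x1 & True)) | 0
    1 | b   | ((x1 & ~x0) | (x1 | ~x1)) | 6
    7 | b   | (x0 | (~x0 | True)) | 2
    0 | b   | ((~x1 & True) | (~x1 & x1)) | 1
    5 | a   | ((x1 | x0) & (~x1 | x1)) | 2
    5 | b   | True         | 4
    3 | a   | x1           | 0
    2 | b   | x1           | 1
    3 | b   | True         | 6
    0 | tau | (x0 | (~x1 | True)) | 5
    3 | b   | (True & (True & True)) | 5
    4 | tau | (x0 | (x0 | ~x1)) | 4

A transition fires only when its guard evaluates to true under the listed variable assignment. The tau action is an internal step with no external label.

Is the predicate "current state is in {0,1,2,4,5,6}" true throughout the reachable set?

Allowed set {0,1,2,4,5,6}
Reach set: {0,1,2,4,5,6}
  0: ✓
  1: ✓
  2: ✓
  4: ✓
  5: ✓
  6: ✓

Answer: INVARIANT HOLDS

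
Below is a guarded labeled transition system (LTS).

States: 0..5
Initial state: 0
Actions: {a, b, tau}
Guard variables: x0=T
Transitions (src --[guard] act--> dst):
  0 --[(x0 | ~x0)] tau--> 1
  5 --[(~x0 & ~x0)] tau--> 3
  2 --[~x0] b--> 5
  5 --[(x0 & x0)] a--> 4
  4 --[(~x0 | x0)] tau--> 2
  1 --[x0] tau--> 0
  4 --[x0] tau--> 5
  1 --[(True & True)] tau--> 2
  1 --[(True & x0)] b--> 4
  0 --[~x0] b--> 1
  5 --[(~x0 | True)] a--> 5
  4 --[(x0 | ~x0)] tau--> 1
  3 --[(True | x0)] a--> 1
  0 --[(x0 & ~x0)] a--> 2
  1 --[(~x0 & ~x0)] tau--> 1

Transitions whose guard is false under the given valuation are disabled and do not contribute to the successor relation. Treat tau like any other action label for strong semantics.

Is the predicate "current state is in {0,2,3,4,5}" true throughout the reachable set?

Allowed set {0,2,3,4,5}
Reachable = {0,1,2,4,5}
  0: ok
  1: ✗ unsafe
  2: ok
  4: ok
  5: ok
reach 1 via tau — violates

Answer: INVARIANT VIOLATED at state 1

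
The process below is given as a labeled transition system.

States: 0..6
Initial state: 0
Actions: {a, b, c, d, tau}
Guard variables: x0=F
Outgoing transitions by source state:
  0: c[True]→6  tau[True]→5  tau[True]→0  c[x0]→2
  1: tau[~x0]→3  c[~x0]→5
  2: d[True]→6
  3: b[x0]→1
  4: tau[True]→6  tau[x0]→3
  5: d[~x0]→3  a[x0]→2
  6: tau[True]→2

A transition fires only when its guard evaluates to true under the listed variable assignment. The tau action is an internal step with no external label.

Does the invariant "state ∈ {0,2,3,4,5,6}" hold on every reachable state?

Answer: INVARIANT HOLDS

Analysis:
Safe = {0,2,3,4,5,6}
Reachable = {0,2,3,5,6}
  0: safe
  2: safe
  3: safe
  5: safe
  6: safe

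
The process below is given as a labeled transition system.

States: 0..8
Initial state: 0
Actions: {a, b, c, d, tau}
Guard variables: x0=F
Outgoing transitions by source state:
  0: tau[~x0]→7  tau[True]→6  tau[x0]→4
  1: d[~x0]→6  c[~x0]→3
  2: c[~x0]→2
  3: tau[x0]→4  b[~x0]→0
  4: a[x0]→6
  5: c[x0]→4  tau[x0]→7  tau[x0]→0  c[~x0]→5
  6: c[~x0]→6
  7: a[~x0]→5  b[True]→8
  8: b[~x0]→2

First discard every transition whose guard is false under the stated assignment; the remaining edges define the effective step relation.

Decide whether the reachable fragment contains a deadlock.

Reachable = {0,2,5,6,7,8}
  0: tau→6  tau→7  [2 exit(s)]
  2: c→2  [1 exit(s)]
  5: c→5  [1 exit(s)]
  6: c→6  [1 exit(s)]
  7: a→5  b→8  [2 exit(s)]
  8: b→2  [1 exit(s)]

Answer: DEADLOCK-FREE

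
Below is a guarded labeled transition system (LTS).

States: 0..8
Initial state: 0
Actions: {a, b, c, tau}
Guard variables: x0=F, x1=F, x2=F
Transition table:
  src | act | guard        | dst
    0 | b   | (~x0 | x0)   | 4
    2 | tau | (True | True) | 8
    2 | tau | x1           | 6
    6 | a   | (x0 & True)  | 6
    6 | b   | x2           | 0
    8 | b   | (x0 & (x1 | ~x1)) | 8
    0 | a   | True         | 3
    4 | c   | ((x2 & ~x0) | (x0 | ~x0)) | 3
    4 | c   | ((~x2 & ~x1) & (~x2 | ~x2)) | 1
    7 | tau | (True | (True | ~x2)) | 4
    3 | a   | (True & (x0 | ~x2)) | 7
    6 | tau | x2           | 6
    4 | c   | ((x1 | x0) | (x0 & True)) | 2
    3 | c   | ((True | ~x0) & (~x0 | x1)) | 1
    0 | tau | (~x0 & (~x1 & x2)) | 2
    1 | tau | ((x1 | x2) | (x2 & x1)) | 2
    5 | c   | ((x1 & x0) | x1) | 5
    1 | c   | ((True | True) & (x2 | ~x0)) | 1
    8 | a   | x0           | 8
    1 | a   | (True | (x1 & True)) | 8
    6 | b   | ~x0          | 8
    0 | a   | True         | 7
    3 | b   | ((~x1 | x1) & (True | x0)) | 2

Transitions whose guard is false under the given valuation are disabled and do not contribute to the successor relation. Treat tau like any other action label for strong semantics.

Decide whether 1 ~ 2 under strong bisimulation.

Answer: NOT BISIMILAR

Trace:
Refine partition for ~:
  π0 = {{0,1,2,3,4,5,6,7,8}}
  π1 = {{0},{1},{2,7},{3},{4},{5,8},{6}}
  π2 = {{0},{1},{2},{3},{4},{5,8},{6},{7}}
stable after 3 split(s): 8 block(s)
class of 1: {1}; class of 2: {2}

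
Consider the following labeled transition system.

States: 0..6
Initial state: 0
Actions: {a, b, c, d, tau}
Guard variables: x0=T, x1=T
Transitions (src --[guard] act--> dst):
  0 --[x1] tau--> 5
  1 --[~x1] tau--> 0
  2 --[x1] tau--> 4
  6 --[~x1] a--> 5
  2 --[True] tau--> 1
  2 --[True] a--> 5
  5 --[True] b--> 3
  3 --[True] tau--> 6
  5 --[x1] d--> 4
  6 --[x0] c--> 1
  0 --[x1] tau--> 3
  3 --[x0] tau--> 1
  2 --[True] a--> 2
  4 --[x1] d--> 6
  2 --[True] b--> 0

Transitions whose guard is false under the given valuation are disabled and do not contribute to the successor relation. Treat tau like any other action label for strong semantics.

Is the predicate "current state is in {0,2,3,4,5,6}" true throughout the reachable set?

Answer: INVARIANT VIOLATED at state 1

Analysis:
Allowed set {0,2,3,4,5,6}
Reachable = {0,1,3,4,5,6}
  0: ✓
  1: VIOLATES
  3: ✓
  4: ✓
  5: ✓
  6: ✓
witness against invariant: tau·tau → 1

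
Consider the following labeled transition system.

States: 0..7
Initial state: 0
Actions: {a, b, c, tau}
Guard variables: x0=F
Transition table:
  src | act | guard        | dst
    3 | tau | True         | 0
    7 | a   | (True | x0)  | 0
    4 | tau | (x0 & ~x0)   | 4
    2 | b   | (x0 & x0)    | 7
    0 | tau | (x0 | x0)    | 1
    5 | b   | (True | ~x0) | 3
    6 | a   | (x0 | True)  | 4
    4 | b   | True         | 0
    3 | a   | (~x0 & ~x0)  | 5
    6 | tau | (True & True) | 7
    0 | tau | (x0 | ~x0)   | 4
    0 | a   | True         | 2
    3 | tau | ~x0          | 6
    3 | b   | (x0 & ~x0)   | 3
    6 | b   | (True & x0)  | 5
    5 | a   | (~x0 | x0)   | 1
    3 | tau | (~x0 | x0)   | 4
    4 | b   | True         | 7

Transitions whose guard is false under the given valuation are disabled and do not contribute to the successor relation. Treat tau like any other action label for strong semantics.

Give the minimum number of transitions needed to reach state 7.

Breadth-first toward 7:
  Layer 0: {0}
  Layer 1: {2,4}
  Layer 2: {7}
7 enters at depth 2; path tau·b

Answer: 2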